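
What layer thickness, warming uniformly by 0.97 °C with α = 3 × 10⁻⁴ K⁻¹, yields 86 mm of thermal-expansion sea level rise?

H = Δh/(αΔT) = 0.086 / (3×10⁻⁴ × 0.97) ≈ 295.5 m

H ≈ 300 m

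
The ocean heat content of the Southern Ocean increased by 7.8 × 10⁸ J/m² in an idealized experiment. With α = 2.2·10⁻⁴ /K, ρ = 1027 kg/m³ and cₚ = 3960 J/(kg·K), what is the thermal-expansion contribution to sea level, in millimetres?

Δh = 42 mm

Δh = αQ/(ρcₚ) = 2.2×10⁻⁴ × 7.8×10⁸ / (1027 × 3960) ≈ 0.042194 m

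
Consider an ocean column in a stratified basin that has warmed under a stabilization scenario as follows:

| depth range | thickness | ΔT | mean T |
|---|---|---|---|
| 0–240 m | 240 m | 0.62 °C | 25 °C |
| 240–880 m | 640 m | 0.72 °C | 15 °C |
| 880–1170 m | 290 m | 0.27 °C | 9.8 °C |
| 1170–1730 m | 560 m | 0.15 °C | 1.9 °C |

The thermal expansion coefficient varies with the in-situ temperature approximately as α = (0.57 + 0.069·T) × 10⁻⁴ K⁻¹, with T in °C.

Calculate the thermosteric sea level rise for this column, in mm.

Layer 1: α = (0.57 + 0.069×25)×10⁻⁴ = 2.295×10⁻⁴ K⁻¹
Layer 2: α = (0.57 + 0.069×15)×10⁻⁴ = 1.605×10⁻⁴ K⁻¹
Layer 3: α = (0.57 + 0.069×9.8)×10⁻⁴ = 1.2462×10⁻⁴ K⁻¹
Layer 4: α = (0.57 + 0.069×1.9)×10⁻⁴ = 0.7011×10⁻⁴ K⁻¹
Layer 1: 2.295×10⁻⁴ × 240 × 0.62 = 0.0341496 m
1.605×10⁻⁴ × 640 × 0.72 = 0.0739584 m
880–1170 m: 0.27 × 1.2462×10⁻⁴ × 290 = 0.009757746 m
1170–1730 m: 0.15 × 0.7011×10⁻⁴ × 560 = 0.00588924 m
Δh = 0.0341496 + 0.0739584 + 0.009757746 + 0.00588924 = 0.123754986 m

about 120 mm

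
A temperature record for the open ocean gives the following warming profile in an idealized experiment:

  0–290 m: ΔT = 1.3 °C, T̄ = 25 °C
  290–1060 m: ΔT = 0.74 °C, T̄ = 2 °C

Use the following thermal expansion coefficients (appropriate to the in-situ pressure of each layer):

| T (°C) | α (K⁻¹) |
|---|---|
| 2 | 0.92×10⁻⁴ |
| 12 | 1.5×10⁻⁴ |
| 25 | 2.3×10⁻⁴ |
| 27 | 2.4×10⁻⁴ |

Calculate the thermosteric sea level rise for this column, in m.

0.139 m of thermosteric rise

Layer 1 at 25 °C → α = 2.3×10⁻⁴ K⁻¹
Layer 2 at 2 °C → α = 0.92×10⁻⁴ K⁻¹
0–290 m: 290 × 2.3×10⁻⁴ × 1.3 = 0.08671 m
Layer 2: 770 × 0.74 × 0.92×10⁻⁴ = 0.0524216 m
Δh = 0.08671 + 0.0524216 = 0.1391316 m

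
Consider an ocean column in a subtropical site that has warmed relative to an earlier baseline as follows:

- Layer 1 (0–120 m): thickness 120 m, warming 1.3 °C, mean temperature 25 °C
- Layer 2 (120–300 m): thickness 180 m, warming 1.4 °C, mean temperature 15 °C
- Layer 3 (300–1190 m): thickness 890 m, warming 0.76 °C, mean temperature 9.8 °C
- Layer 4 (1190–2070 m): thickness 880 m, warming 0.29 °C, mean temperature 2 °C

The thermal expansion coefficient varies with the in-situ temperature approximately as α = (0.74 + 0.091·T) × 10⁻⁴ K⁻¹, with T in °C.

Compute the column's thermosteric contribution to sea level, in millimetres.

Layer 1: α = (0.74 + 0.091×25)×10⁻⁴ = 3.015×10⁻⁴ K⁻¹
Layer 2: α = (0.74 + 0.091×15)×10⁻⁴ = 2.105×10⁻⁴ K⁻¹
Layer 3: α = (0.74 + 0.091×9.8)×10⁻⁴ = 1.6318×10⁻⁴ K⁻¹
Layer 4: α = (0.74 + 0.091×2)×10⁻⁴ = 0.922×10⁻⁴ K⁻¹
120 × 1.3 × 3.015×10⁻⁴ = 0.047034 m
1.4 × 180 × 2.105×10⁻⁴ = 0.053046 m
0.76 × 890 × 1.6318×10⁻⁴ = 0.110374952 m
Layer 4: 0.29 × 0.922×10⁻⁴ × 880 = 0.02352944 m
Δh = 0.047034 + 0.053046 + 0.110374952 + 0.02352944 = 0.233984392 m

234 mm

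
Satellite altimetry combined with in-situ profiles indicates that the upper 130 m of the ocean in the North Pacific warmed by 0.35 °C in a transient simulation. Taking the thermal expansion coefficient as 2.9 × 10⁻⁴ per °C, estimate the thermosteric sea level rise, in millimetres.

Δh = αΔT·H = 2.9×10⁻⁴ × 0.35 × 130 = 0.013195 m

Δh = 13.2 mm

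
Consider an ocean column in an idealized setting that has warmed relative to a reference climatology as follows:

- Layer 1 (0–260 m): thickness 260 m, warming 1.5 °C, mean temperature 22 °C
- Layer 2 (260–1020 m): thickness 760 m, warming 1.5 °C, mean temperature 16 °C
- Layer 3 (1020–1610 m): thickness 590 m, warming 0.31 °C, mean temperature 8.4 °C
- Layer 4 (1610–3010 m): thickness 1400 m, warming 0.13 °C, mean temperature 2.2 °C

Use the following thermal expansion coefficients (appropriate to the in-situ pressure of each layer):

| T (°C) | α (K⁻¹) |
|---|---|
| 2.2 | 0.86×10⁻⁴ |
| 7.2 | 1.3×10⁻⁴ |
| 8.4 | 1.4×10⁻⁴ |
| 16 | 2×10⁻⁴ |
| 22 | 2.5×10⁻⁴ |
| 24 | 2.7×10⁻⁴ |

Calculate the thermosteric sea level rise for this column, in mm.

Layer 1 at 22 °C → α = 2.5×10⁻⁴ K⁻¹
Layer 2 at 16 °C → α = 2×10⁻⁴ K⁻¹
Layer 3 at 8.4 °C → α = 1.4×10⁻⁴ K⁻¹
Layer 4 at 2.2 °C → α = 0.86×10⁻⁴ K⁻¹
1.5 × 260 × 2.5×10⁻⁴ = 0.09750 m
260–1020 m: 760 × 1.5 × 2×10⁻⁴ = 0.22800 m
1020–1610 m: 1.4×10⁻⁴ × 0.31 × 590 = 0.025606 m
0.86×10⁻⁴ × 1400 × 0.13 = 0.015652 m
Δh = 0.09750 + 0.22800 + 0.025606 + 0.015652 = 0.366758 m

Δh = 367 mm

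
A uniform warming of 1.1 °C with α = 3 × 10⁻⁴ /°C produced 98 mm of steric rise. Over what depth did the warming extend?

H = Δh/(αΔT) = 0.098 / (3×10⁻⁴ × 1.1) ≈ 297.0 m

300 m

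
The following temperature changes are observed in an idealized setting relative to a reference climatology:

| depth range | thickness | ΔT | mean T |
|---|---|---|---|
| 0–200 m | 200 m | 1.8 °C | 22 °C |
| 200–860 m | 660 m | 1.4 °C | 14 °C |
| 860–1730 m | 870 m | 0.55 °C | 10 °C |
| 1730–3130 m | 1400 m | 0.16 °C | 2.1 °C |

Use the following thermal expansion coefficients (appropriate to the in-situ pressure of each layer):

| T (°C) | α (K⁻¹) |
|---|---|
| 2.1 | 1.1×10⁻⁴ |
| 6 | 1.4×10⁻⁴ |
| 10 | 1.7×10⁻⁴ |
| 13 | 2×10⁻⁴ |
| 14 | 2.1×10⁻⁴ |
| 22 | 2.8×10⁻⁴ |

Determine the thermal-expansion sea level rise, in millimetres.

Layer 1 at 22 °C → α = 2.8×10⁻⁴ K⁻¹
Layer 2 at 14 °C → α = 2.1×10⁻⁴ K⁻¹
Layer 3 at 10 °C → α = 1.7×10⁻⁴ K⁻¹
Layer 4 at 2.1 °C → α = 1.1×10⁻⁴ K⁻¹
Layer 1: 1.8 × 2.8×10⁻⁴ × 200 = 0.10080 m
660 × 2.1×10⁻⁴ × 1.4 = 0.19404 m
860–1730 m: 870 × 0.55 × 1.7×10⁻⁴ = 0.081345 m
Layer 4: 1.1×10⁻⁴ × 0.16 × 1400 = 0.02464 m
Δh = 0.10080 + 0.19404 + 0.081345 + 0.02464 = 0.400825 m ≈ 401 mm

Δh ≈ 401 mm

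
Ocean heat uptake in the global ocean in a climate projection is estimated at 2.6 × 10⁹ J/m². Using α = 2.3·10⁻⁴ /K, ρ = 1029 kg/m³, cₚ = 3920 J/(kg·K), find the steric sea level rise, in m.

Δh = αQ/(ρcₚ) = 2.3×10⁻⁴ × 2.6×10⁹ / (1029 × 3920) ≈ 0.14825 m

0.148 m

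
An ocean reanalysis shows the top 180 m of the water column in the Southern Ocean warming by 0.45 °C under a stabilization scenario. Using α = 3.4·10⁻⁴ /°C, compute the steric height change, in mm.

Δh = αΔT·H = 3.4×10⁻⁴ × 0.45 × 180 = 0.02754 m

27.5 mm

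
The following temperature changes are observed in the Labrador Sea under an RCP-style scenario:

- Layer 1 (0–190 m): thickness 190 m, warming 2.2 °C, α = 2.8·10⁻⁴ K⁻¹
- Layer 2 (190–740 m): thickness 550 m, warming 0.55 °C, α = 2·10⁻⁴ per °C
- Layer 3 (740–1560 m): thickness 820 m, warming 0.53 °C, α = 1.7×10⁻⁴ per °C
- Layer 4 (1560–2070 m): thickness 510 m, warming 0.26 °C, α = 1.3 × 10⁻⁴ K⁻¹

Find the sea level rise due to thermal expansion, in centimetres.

2.8×10⁻⁴ × 190 × 2.2 = 0.11704 m
Layer 2: 0.55 × 550 × 2×10⁻⁴ = 0.06050 m
740–1560 m: 1.7×10⁻⁴ × 820 × 0.53 = 0.073882 m
1560–2070 m: 510 × 1.3×10⁻⁴ × 0.26 = 0.017238 m
Δh = 0.11704 + 0.06050 + 0.073882 + 0.017238 = 0.26866 m ≈ 26.9 cm

Δh = 26.9 cm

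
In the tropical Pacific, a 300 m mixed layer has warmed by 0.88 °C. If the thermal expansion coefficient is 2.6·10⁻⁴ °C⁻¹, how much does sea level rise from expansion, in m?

Δh ≈ 0.0686 m

Δh = αΔT·H = 2.6×10⁻⁴ × 0.88 × 300 = 0.06864 m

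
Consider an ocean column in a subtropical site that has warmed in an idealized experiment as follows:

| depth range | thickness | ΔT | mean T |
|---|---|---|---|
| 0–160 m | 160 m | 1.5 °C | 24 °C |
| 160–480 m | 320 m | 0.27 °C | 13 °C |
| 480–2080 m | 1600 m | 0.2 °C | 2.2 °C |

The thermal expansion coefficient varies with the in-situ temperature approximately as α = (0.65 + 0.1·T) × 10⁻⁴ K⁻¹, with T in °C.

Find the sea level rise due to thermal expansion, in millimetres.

Δh ≈ 118 mm

Layer 1: α = (0.65 + 0.1×24)×10⁻⁴ = 3.05×10⁻⁴ K⁻¹
Layer 2: α = (0.65 + 0.1×13)×10⁻⁴ = 1.95×10⁻⁴ K⁻¹
Layer 3: α = (0.65 + 0.1×2.2)×10⁻⁴ = 0.87×10⁻⁴ K⁻¹
Layer 1: 3.05×10⁻⁴ × 1.5 × 160 = 0.07320 m
160–480 m: 320 × 0.27 × 1.95×10⁻⁴ = 0.016848 m
480–2080 m: 0.2 × 1600 × 0.87×10⁻⁴ = 0.02784 m
Δh = 0.07320 + 0.016848 + 0.02784 = 0.117888 m ≈ 118 mm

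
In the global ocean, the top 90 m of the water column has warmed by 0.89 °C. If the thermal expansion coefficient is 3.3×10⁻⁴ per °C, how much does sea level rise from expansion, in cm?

2.64 cm of thermosteric rise

Δh = αΔT·H = 3.3×10⁻⁴ × 0.89 × 90 = 0.026433 m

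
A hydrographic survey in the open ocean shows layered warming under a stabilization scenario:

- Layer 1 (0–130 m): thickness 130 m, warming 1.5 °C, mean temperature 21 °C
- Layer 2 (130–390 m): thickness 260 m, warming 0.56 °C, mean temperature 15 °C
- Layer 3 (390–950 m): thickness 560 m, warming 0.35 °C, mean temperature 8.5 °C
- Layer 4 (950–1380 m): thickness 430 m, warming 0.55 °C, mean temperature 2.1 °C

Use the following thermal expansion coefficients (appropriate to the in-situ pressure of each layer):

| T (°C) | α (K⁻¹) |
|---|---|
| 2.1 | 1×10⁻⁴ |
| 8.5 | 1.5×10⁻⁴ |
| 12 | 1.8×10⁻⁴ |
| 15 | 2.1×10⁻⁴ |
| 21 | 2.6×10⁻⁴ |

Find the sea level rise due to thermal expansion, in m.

Δh = 0.134 m

Layer 1 at 21 °C → α = 2.6×10⁻⁴ K⁻¹
Layer 2 at 15 °C → α = 2.1×10⁻⁴ K⁻¹
Layer 3 at 8.5 °C → α = 1.5×10⁻⁴ K⁻¹
Layer 4 at 2.1 °C → α = 1×10⁻⁴ K⁻¹
0–130 m: 2.6×10⁻⁴ × 1.5 × 130 = 0.05070 m
0.56 × 2.1×10⁻⁴ × 260 = 0.030576 m
Layer 3: 1.5×10⁻⁴ × 0.35 × 560 = 0.02940 m
950–1380 m: 0.55 × 1×10⁻⁴ × 430 = 0.02365 m
Δh = 0.05070 + 0.030576 + 0.02940 + 0.02365 = 0.134326 m ≈ 0.134 m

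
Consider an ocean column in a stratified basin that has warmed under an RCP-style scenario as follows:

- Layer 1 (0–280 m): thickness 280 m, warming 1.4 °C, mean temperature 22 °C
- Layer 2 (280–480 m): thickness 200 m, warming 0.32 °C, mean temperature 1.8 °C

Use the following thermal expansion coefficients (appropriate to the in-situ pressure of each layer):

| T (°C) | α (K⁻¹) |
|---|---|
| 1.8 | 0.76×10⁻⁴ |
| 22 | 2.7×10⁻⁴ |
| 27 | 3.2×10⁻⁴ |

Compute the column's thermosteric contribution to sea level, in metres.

about 0.11 m

Layer 1 at 22 °C → α = 2.7×10⁻⁴ K⁻¹
Layer 2 at 1.8 °C → α = 0.76×10⁻⁴ K⁻¹
0–280 m: 2.7×10⁻⁴ × 1.4 × 280 = 0.10584 m
0.32 × 200 × 0.76×10⁻⁴ = 0.004864 m
Δh = 0.10584 + 0.004864 = 0.110704 m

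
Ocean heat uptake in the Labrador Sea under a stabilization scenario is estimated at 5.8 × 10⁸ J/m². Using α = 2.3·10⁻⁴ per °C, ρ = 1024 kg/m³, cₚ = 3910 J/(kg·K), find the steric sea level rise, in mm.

33.3 mm of thermosteric rise

Δh = αQ/(ρcₚ) = 2.3×10⁻⁴ × 5.8×10⁸ / (1024 × 3910) ≈ 0.033318 m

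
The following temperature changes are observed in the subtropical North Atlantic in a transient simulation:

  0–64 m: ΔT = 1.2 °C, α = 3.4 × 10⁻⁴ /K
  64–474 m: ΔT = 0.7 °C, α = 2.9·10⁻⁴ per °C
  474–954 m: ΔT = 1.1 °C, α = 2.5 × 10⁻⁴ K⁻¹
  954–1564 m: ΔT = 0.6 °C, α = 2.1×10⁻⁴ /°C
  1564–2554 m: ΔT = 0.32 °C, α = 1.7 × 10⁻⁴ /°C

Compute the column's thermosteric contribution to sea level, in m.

0.37 m

Layer 1: 1.2 × 3.4×10⁻⁴ × 64 = 0.026112 m
Layer 2: 2.9×10⁻⁴ × 0.7 × 410 = 0.08323 m
474–954 m: 2.5×10⁻⁴ × 480 × 1.1 = 0.13200 m
Layer 4: 0.6 × 610 × 2.1×10⁻⁴ = 0.07686 m
1564–2554 m: 990 × 0.32 × 1.7×10⁻⁴ = 0.053856 m
Δh = 0.026112 + 0.08323 + 0.13200 + 0.07686 + 0.053856 = 0.372058 m ≈ 0.37 m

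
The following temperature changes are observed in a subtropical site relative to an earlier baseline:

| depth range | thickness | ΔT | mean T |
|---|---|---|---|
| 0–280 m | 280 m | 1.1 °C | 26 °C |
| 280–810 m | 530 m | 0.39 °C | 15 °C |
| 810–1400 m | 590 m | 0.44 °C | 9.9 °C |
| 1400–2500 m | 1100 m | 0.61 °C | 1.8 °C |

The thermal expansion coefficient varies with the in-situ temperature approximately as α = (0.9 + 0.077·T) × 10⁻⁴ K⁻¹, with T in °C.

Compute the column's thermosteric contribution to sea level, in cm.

Layer 1: α = (0.9 + 0.077×26)×10⁻⁴ = 2.902×10⁻⁴ K⁻¹
Layer 2: α = (0.9 + 0.077×15)×10⁻⁴ = 2.055×10⁻⁴ K⁻¹
Layer 3: α = (0.9 + 0.077×9.9)×10⁻⁴ = 1.6623×10⁻⁴ K⁻¹
Layer 4: α = (0.9 + 0.077×1.8)×10⁻⁴ = 1.0386×10⁻⁴ K⁻¹
280 × 1.1 × 2.902×10⁻⁴ = 0.0893816 m
Layer 2: 530 × 0.39 × 2.055×10⁻⁴ = 0.04247685 m
810–1400 m: 590 × 0.44 × 1.6623×10⁻⁴ = 0.043153308 m
1100 × 0.61 × 1.0386×10⁻⁴ = 0.06969006 m
Δh = 0.0893816 + 0.04247685 + 0.043153308 + 0.06969006 = 0.244701818 m ≈ 24.5 cm

about 24.5 cm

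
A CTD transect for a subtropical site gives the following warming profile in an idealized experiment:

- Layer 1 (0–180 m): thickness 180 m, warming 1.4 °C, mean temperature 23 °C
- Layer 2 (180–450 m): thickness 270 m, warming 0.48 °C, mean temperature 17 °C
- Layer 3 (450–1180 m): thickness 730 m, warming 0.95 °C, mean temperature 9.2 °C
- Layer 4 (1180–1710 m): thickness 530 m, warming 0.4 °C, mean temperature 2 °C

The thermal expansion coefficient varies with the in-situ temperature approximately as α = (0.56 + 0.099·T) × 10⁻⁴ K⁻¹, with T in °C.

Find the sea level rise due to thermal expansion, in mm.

Δh = 220 mm

Layer 1: α = (0.56 + 0.099×23)×10⁻⁴ = 2.837×10⁻⁴ K⁻¹
Layer 2: α = (0.56 + 0.099×17)×10⁻⁴ = 2.243×10⁻⁴ K⁻¹
Layer 3: α = (0.56 + 0.099×9.2)×10⁻⁴ = 1.4708×10⁻⁴ K⁻¹
Layer 4: α = (0.56 + 0.099×2)×10⁻⁴ = 0.758×10⁻⁴ K⁻¹
0–180 m: 180 × 1.4 × 2.837×10⁻⁴ = 0.0714924 m
0.48 × 2.243×10⁻⁴ × 270 = 0.02906928 m
Layer 3: 730 × 1.4708×10⁻⁴ × 0.95 = 0.10199998 m
0.4 × 0.758×10⁻⁴ × 530 = 0.0160696 m
Δh = 0.0714924 + 0.02906928 + 0.10199998 + 0.0160696 = 0.21863126 m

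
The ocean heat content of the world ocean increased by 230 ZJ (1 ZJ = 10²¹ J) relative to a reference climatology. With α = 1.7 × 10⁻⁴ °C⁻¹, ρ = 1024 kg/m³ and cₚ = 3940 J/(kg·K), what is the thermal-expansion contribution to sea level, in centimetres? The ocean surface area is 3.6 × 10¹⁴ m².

Δh ≈ 2.69 cm

Per unit area: Q = 230×10²¹ / (3.6×10¹⁴) ≈ 6.389×10⁸ J/m²
Δh = αQ/(ρcₚ) = 1.7×10⁻⁴ × 6.389×10⁸ / (1024 × 3940) ≈ 0.026921 m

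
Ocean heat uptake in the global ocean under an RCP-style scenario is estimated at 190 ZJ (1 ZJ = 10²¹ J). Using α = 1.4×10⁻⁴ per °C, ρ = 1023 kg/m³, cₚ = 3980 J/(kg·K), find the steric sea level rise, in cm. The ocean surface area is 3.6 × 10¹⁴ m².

Δh ≈ 1.8 cm

Per unit area: Q = 190×10²¹ / (3.6×10¹⁴) ≈ 5.278×10⁸ J/m²
Δh = αQ/(ρcₚ) = 1.4×10⁻⁴ × 5.278×10⁸ / (1023 × 3980) ≈ 0.018148 m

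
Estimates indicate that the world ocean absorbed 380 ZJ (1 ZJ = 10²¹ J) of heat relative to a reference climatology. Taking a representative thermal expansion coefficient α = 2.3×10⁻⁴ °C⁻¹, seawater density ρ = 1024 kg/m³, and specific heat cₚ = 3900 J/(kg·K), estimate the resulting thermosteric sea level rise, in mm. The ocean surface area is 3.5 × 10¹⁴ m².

Δh ≈ 63 mm

Per unit area: Q = 380×10²¹ / (3.5×10¹⁴) ≈ 1.086×10⁹ J/m²
Δh = αQ/(ρcₚ) = 2.3×10⁻⁴ × 1.086×10⁹ / (1024 × 3900) ≈ 0.062545 m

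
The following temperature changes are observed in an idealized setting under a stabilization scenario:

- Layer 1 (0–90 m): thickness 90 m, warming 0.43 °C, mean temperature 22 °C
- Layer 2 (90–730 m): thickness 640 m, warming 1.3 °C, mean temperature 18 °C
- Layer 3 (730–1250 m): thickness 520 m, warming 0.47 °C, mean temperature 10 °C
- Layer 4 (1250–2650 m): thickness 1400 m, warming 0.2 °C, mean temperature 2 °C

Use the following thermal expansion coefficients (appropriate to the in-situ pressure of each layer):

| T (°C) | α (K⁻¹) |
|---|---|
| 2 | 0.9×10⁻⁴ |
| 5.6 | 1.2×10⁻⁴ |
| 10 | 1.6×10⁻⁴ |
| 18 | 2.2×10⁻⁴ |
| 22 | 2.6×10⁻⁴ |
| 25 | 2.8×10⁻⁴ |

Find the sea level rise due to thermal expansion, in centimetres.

26 cm of thermosteric rise

Layer 1 at 22 °C → α = 2.6×10⁻⁴ K⁻¹
Layer 2 at 18 °C → α = 2.2×10⁻⁴ K⁻¹
Layer 3 at 10 °C → α = 1.6×10⁻⁴ K⁻¹
Layer 4 at 2 °C → α = 0.9×10⁻⁴ K⁻¹
0–90 m: 0.43 × 90 × 2.6×10⁻⁴ = 0.010062 m
90–730 m: 640 × 2.2×10⁻⁴ × 1.3 = 0.18304 m
730–1250 m: 520 × 0.47 × 1.6×10⁻⁴ = 0.039104 m
1250–2650 m: 0.9×10⁻⁴ × 1400 × 0.2 = 0.02520 m
Δh = 0.010062 + 0.18304 + 0.039104 + 0.02520 = 0.257406 m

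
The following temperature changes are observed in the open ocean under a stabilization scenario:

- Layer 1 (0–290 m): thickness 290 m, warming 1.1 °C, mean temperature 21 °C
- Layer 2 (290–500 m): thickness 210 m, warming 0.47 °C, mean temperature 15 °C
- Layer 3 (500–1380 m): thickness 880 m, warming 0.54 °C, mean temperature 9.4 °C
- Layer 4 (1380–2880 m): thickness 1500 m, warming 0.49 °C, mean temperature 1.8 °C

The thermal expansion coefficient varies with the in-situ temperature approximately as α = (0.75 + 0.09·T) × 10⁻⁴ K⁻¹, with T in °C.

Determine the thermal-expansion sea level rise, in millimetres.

about 250 mm

Layer 1: α = (0.75 + 0.09×21)×10⁻⁴ = 2.64×10⁻⁴ K⁻¹
Layer 2: α = (0.75 + 0.09×15)×10⁻⁴ = 2.1×10⁻⁴ K⁻¹
Layer 3: α = (0.75 + 0.09×9.4)×10⁻⁴ = 1.596×10⁻⁴ K⁻¹
Layer 4: α = (0.75 + 0.09×1.8)×10⁻⁴ = 0.912×10⁻⁴ K⁻¹
Layer 1: 1.1 × 290 × 2.64×10⁻⁴ = 0.084216 m
2.1×10⁻⁴ × 210 × 0.47 = 0.020727 m
1.596×10⁻⁴ × 0.54 × 880 = 0.07584192 m
Layer 4: 0.49 × 0.912×10⁻⁴ × 1500 = 0.067032 m
Δh = 0.084216 + 0.020727 + 0.07584192 + 0.067032 = 0.24781692 m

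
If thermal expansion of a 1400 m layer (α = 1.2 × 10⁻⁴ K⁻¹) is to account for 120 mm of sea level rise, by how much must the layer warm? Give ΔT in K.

ΔT = Δh/(αH) = 0.12 / (1.2×10⁻⁴ × 1400) ≈ 0.7143 K

about 0.714 K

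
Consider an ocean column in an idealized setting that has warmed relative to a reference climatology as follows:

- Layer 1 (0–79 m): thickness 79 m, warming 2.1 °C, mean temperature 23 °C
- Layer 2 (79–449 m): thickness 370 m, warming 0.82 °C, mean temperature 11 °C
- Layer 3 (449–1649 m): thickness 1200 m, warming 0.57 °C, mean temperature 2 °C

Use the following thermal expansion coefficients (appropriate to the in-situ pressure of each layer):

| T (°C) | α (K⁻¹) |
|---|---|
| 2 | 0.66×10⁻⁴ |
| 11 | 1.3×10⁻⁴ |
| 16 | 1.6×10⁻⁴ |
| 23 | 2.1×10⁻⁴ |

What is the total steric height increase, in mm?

Layer 1 at 23 °C → α = 2.1×10⁻⁴ K⁻¹
Layer 2 at 11 °C → α = 1.3×10⁻⁴ K⁻¹
Layer 3 at 2 °C → α = 0.66×10⁻⁴ K⁻¹
0–79 m: 79 × 2.1×10⁻⁴ × 2.1 = 0.034839 m
79–449 m: 1.3×10⁻⁴ × 0.82 × 370 = 0.039442 m
Layer 3: 0.57 × 0.66×10⁻⁴ × 1200 = 0.045144 m
Δh = 0.034839 + 0.039442 + 0.045144 = 0.119425 m

about 119 mm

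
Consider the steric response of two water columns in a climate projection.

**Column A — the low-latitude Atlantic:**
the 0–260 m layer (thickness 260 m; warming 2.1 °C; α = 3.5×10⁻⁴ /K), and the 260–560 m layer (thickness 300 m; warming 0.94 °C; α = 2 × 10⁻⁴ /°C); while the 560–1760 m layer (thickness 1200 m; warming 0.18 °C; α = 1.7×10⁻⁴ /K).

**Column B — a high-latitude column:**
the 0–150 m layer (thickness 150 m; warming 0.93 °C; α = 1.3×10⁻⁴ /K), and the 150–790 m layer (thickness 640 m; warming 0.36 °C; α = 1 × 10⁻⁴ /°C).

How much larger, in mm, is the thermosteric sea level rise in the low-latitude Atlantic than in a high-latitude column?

A 0–260 m: 2.1 × 3.5×10⁻⁴ × 260 = 0.19110 m
A Layer 2: 2×10⁻⁴ × 300 × 0.94 = 0.05640 m
A 1200 × 1.7×10⁻⁴ × 0.18 = 0.03672 m
A total: 0.28422 m
B Layer 1: 0.93 × 1.3×10⁻⁴ × 150 = 0.018135 m
B Layer 2: 1×10⁻⁴ × 0.36 × 640 = 0.02304 m
B total: 0.041175 m
Difference: 0.28422 − 0.041175 = 0.243045 m

243 mm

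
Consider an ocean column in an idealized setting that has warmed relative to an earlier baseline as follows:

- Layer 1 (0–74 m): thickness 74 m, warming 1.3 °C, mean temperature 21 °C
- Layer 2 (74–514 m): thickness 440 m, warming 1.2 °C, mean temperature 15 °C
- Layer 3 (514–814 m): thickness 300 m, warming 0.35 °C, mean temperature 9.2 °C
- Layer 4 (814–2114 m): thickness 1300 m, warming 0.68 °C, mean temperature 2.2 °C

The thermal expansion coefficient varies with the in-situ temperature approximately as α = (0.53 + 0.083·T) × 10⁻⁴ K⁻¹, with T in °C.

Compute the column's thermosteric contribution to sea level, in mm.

192 mm

Layer 1: α = (0.53 + 0.083×21)×10⁻⁴ = 2.273×10⁻⁴ K⁻¹
Layer 2: α = (0.53 + 0.083×15)×10⁻⁴ = 1.775×10⁻⁴ K⁻¹
Layer 3: α = (0.53 + 0.083×9.2)×10⁻⁴ = 1.2936×10⁻⁴ K⁻¹
Layer 4: α = (0.53 + 0.083×2.2)×10⁻⁴ = 0.7126×10⁻⁴ K⁻¹
Layer 1: 2.273×10⁻⁴ × 1.3 × 74 = 0.02186626 m
1.2 × 440 × 1.775×10⁻⁴ = 0.09372 m
1.2936×10⁻⁴ × 300 × 0.35 = 0.0135828 m
1300 × 0.68 × 0.7126×10⁻⁴ = 0.06299384 m
Δh = 0.02186626 + 0.09372 + 0.0135828 + 0.06299384 = 0.1921629 m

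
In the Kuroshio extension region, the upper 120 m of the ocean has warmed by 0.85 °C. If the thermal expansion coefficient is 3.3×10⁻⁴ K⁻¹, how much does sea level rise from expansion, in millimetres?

Δh = 34 mm

Δh = αΔT·H = 3.3×10⁻⁴ × 0.85 × 120 = 0.03366 m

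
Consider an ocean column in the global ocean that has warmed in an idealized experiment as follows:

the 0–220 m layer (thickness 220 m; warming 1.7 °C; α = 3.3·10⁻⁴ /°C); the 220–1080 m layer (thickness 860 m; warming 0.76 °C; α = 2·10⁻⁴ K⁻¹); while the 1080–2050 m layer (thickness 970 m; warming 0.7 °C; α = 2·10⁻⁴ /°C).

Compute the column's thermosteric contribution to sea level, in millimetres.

390 mm of thermosteric rise

Layer 1: 1.7 × 220 × 3.3×10⁻⁴ = 0.12342 m
0.76 × 860 × 2×10⁻⁴ = 0.13072 m
1080–2050 m: 2×10⁻⁴ × 970 × 0.7 = 0.13580 m
Δh = 0.12342 + 0.13072 + 0.13580 = 0.38994 m ≈ 390 mm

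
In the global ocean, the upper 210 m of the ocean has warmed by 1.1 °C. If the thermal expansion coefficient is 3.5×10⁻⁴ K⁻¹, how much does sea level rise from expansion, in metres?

Δh = αΔT·H = 3.5×10⁻⁴ × 1.1 × 210 = 0.08085 m

about 0.0809 m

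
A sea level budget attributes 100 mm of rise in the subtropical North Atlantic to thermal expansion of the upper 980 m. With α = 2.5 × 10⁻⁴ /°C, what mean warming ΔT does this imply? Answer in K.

ΔT ≈ 0.41 K

ΔT = Δh/(αH) = 0.1 / (2.5×10⁻⁴ × 980) ≈ 0.4082 K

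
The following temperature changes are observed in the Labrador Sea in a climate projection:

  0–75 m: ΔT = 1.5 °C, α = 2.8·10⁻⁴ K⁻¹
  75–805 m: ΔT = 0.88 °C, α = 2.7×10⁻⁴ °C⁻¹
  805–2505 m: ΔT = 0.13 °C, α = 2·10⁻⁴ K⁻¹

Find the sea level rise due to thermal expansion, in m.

about 0.25 m

1.5 × 75 × 2.8×10⁻⁴ = 0.03150 m
Layer 2: 2.7×10⁻⁴ × 730 × 0.88 = 0.173448 m
0.13 × 1700 × 2×10⁻⁴ = 0.04420 m
Δh = 0.03150 + 0.173448 + 0.04420 = 0.249148 m ≈ 0.25 m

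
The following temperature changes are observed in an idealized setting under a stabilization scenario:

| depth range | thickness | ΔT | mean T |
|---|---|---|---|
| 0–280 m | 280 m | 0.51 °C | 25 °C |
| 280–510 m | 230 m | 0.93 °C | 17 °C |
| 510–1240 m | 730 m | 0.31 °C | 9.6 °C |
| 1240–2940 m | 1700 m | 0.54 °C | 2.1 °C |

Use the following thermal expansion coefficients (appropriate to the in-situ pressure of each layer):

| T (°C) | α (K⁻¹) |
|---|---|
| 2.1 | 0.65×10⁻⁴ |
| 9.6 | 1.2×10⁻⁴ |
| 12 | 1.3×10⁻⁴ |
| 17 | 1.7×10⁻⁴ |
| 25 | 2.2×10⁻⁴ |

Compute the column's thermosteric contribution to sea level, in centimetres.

15 cm

Layer 1 at 25 °C → α = 2.2×10⁻⁴ K⁻¹
Layer 2 at 17 °C → α = 1.7×10⁻⁴ K⁻¹
Layer 3 at 9.6 °C → α = 1.2×10⁻⁴ K⁻¹
Layer 4 at 2.1 °C → α = 0.65×10⁻⁴ K⁻¹
280 × 2.2×10⁻⁴ × 0.51 = 0.031416 m
Layer 2: 230 × 0.93 × 1.7×10⁻⁴ = 0.036363 m
Layer 3: 1.2×10⁻⁴ × 730 × 0.31 = 0.027156 m
Layer 4: 1700 × 0.54 × 0.65×10⁻⁴ = 0.05967 m
Δh = 0.031416 + 0.036363 + 0.027156 + 0.05967 = 0.154605 m ≈ 15 cm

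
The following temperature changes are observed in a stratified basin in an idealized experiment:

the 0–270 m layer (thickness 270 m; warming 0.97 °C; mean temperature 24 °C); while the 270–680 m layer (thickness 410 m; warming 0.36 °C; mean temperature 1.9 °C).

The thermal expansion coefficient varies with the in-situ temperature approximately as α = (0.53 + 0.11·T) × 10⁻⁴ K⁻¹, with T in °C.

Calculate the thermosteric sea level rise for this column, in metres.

Layer 1: α = (0.53 + 0.11×24)×10⁻⁴ = 3.17×10⁻⁴ K⁻¹
Layer 2: α = (0.53 + 0.11×1.9)×10⁻⁴ = 0.739×10⁻⁴ K⁻¹
0–270 m: 0.97 × 3.17×10⁻⁴ × 270 = 0.0830223 m
270–680 m: 410 × 0.36 × 0.739×10⁻⁴ = 0.01090764 m
Δh = 0.0830223 + 0.01090764 = 0.09392994 m

about 0.094 m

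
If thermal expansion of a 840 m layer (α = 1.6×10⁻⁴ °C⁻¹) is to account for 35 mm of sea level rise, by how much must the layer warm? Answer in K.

about 0.260 K

ΔT = Δh/(αH) = 0.035 / (1.6×10⁻⁴ × 840) ≈ 0.2604 K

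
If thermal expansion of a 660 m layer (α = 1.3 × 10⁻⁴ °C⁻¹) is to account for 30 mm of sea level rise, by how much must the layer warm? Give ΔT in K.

ΔT = Δh/(αH) = 0.03 / (1.3×10⁻⁴ × 660) ≈ 0.3497 K

ΔT ≈ 0.35 K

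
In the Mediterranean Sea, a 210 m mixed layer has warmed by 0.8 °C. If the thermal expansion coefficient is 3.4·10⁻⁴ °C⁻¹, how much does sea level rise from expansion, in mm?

Δh = αΔT·H = 3.4×10⁻⁴ × 0.8 × 210 = 0.05712 m

Δh ≈ 57.1 mm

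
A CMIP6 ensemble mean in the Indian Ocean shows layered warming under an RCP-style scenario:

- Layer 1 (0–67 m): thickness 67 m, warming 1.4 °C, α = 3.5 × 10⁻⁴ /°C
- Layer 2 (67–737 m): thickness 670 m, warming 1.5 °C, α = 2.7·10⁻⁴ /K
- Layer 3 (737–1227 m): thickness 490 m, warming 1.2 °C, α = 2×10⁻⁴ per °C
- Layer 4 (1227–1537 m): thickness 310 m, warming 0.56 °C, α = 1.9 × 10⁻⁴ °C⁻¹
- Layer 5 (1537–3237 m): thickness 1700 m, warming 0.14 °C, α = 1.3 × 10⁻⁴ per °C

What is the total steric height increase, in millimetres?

Layer 1: 1.4 × 67 × 3.5×10⁻⁴ = 0.03283 m
2.7×10⁻⁴ × 670 × 1.5 = 0.27135 m
737–1227 m: 2×10⁻⁴ × 490 × 1.2 = 0.11760 m
Layer 4: 0.56 × 310 × 1.9×10⁻⁴ = 0.032984 m
1537–3237 m: 0.14 × 1.3×10⁻⁴ × 1700 = 0.03094 m
Δh = 0.03283 + 0.27135 + 0.11760 + 0.032984 + 0.03094 = 0.485704 m ≈ 486 mm

Δh = 486 mm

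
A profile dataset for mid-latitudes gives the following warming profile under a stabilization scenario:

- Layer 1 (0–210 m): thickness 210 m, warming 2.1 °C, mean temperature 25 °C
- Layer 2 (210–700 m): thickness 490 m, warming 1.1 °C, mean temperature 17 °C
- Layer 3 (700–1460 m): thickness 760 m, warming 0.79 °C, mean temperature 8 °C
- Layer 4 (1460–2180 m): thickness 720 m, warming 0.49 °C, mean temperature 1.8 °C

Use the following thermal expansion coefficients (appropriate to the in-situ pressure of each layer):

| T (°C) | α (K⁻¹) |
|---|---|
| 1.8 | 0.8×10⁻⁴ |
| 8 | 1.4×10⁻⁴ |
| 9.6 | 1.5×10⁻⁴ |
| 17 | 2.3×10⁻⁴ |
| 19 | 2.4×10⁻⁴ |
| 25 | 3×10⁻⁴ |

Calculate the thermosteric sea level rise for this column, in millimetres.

Δh ≈ 370 mm

Layer 1 at 25 °C → α = 3×10⁻⁴ K⁻¹
Layer 2 at 17 °C → α = 2.3×10⁻⁴ K⁻¹
Layer 3 at 8 °C → α = 1.4×10⁻⁴ K⁻¹
Layer 4 at 1.8 °C → α = 0.8×10⁻⁴ K⁻¹
0–210 m: 210 × 2.1 × 3×10⁻⁴ = 0.13230 m
Layer 2: 490 × 1.1 × 2.3×10⁻⁴ = 0.12397 m
Layer 3: 760 × 0.79 × 1.4×10⁻⁴ = 0.084056 m
Layer 4: 720 × 0.49 × 0.8×10⁻⁴ = 0.028224 m
Δh = 0.13230 + 0.12397 + 0.084056 + 0.028224 = 0.36855 m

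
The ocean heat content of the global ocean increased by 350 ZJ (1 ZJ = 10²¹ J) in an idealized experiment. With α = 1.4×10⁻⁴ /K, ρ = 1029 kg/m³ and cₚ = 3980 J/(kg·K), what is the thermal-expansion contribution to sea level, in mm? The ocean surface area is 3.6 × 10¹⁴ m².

Per unit area: Q = 350×10²¹ / (3.6×10¹⁴) ≈ 9.722×10⁸ J/m²
Δh = αQ/(ρcₚ) = 1.4×10⁻⁴ × 9.722×10⁸ / (1029 × 3980) ≈ 0.033234 m

Δh = 33 mm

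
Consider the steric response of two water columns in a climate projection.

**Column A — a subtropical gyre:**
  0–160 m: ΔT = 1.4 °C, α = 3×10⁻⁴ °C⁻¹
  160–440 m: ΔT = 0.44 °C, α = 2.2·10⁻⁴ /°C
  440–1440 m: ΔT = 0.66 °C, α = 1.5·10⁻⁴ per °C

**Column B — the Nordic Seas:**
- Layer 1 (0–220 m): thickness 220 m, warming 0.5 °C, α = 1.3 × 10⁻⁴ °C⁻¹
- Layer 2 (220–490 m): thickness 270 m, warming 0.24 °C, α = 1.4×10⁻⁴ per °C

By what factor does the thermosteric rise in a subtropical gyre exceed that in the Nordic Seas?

a factor of 8.3

A 0–160 m: 160 × 1.4 × 3×10⁻⁴ = 0.06720 m
A 2.2×10⁻⁴ × 0.44 × 280 = 0.027104 m
A Layer 3: 1.5×10⁻⁴ × 1000 × 0.66 = 0.09900 m
A total: 0.193304 m
B 0–220 m: 1.3×10⁻⁴ × 0.5 × 220 = 0.01430 m
B 220–490 m: 270 × 1.4×10⁻⁴ × 0.24 = 0.009072 m
B total: 0.023372 m
Ratio: 0.193304 / 0.023372 ≈ 8.271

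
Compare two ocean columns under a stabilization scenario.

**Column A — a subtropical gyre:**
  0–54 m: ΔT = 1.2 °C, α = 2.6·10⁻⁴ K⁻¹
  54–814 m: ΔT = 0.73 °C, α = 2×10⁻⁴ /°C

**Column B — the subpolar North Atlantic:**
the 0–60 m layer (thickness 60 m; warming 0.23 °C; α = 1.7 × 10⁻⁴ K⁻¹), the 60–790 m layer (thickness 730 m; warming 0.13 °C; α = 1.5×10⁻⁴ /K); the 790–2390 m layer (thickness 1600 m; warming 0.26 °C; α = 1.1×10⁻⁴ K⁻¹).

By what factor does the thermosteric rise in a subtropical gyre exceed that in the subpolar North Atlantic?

A 0–54 m: 2.6×10⁻⁴ × 1.2 × 54 = 0.016848 m
A 0.73 × 760 × 2×10⁻⁴ = 0.11096 m
A total: 0.127808 m
B Layer 1: 60 × 0.23 × 1.7×10⁻⁴ = 0.002346 m
B 1.5×10⁻⁴ × 0.13 × 730 = 0.014235 m
B 790–2390 m: 1.1×10⁻⁴ × 1600 × 0.26 = 0.04576 m
B total: 0.062341 m
Ratio: 0.127808 / 0.062341 ≈ 2.050

a factor of 2.1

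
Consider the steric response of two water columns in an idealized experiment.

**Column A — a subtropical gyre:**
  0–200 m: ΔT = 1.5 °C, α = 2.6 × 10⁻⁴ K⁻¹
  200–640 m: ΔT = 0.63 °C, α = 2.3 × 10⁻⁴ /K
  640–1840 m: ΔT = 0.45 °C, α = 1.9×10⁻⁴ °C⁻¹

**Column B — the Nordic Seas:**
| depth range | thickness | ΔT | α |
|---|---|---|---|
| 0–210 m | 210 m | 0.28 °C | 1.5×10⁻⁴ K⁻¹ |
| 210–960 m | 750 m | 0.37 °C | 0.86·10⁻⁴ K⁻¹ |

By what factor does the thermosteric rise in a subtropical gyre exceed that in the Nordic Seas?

7.48

A Layer 1: 2.6×10⁻⁴ × 200 × 1.5 = 0.07800 m
A 200–640 m: 2.3×10⁻⁴ × 0.63 × 440 = 0.063756 m
A Layer 3: 1200 × 0.45 × 1.9×10⁻⁴ = 0.10260 m
A total: 0.244356 m
B 210 × 0.28 × 1.5×10⁻⁴ = 0.00882 m
B Layer 2: 0.37 × 0.86×10⁻⁴ × 750 = 0.023865 m
B total: 0.032685 m
Ratio: 0.244356 / 0.032685 ≈ 7.476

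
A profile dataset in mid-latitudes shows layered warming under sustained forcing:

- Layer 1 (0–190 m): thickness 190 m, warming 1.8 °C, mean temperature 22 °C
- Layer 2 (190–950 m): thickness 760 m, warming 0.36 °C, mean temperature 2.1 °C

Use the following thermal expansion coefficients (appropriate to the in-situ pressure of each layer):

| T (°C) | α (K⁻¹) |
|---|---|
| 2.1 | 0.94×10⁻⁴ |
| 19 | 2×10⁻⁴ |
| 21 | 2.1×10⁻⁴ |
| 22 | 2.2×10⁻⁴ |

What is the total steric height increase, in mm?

Layer 1 at 22 °C → α = 2.2×10⁻⁴ K⁻¹
Layer 2 at 2.1 °C → α = 0.94×10⁻⁴ K⁻¹
Layer 1: 2.2×10⁻⁴ × 190 × 1.8 = 0.07524 m
0.94×10⁻⁴ × 0.36 × 760 = 0.0257184 m
Δh = 0.07524 + 0.0257184 = 0.1009584 m ≈ 101 mm

Δh = 101 mm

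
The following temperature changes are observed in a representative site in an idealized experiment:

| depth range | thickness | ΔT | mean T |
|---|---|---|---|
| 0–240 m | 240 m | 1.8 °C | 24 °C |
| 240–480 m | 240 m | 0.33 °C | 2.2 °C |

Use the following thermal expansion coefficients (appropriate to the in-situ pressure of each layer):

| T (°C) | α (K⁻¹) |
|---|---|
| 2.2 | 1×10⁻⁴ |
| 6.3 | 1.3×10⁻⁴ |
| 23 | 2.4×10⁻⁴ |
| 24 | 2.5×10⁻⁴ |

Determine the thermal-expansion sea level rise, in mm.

116 mm

Layer 1 at 24 °C → α = 2.5×10⁻⁴ K⁻¹
Layer 2 at 2.2 °C → α = 1×10⁻⁴ K⁻¹
Layer 1: 1.8 × 240 × 2.5×10⁻⁴ = 0.10800 m
240–480 m: 0.33 × 1×10⁻⁴ × 240 = 0.00792 m
Δh = 0.10800 + 0.00792 = 0.11592 m ≈ 116 mm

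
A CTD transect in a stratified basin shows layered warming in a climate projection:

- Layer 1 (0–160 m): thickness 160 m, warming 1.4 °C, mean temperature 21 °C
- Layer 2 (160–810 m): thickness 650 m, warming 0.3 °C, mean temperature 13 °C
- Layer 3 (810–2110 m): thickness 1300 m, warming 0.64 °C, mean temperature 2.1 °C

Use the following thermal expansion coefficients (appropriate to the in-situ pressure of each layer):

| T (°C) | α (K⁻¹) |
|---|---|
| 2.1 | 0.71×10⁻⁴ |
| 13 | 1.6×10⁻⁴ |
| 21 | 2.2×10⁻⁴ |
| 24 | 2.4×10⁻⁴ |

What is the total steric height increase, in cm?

Layer 1 at 21 °C → α = 2.2×10⁻⁴ K⁻¹
Layer 2 at 13 °C → α = 1.6×10⁻⁴ K⁻¹
Layer 3 at 2.1 °C → α = 0.71×10⁻⁴ K⁻¹
Layer 1: 160 × 2.2×10⁻⁴ × 1.4 = 0.04928 m
0.3 × 1.6×10⁻⁴ × 650 = 0.03120 m
Layer 3: 0.71×10⁻⁴ × 0.64 × 1300 = 0.059072 m
Δh = 0.04928 + 0.03120 + 0.059072 = 0.139552 m

Δh = 14 cm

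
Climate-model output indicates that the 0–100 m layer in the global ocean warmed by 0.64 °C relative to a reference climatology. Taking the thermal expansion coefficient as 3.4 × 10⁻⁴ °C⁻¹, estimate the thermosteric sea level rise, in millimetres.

Δh = αΔT·H = 3.4×10⁻⁴ × 0.64 × 100 = 0.02176 m

Δh ≈ 21.8 mm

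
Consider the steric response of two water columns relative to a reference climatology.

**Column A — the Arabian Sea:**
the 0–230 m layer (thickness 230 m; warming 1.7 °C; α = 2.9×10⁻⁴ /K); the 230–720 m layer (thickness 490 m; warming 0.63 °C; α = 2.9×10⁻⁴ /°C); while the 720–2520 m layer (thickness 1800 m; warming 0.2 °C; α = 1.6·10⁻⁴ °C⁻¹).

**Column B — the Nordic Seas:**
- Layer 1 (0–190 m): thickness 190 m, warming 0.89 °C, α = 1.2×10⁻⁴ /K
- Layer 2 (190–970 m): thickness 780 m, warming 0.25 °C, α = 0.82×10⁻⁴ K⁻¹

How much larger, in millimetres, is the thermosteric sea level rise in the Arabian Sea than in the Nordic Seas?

A Layer 1: 2.9×10⁻⁴ × 230 × 1.7 = 0.11339 m
A 2.9×10⁻⁴ × 0.63 × 490 = 0.089523 m
A 720–2520 m: 1.6×10⁻⁴ × 1800 × 0.2 = 0.05760 m
A total: 0.260513 m
B 0–190 m: 1.2×10⁻⁴ × 190 × 0.89 = 0.020292 m
B Layer 2: 780 × 0.25 × 0.82×10⁻⁴ = 0.01599 m
B total: 0.036282 m
Difference: 0.260513 − 0.036282 = 0.224231 m

220 mm larger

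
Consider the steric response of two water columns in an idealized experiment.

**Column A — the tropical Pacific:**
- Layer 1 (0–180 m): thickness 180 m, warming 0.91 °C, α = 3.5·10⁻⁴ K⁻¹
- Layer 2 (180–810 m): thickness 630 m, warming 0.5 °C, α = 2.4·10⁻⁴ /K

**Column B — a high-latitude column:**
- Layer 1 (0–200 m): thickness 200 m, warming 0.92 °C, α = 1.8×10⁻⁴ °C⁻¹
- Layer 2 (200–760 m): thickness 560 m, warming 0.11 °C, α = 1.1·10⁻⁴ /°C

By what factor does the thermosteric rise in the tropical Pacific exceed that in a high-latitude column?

3.33

A 180 × 0.91 × 3.5×10⁻⁴ = 0.05733 m
A 0.5 × 2.4×10⁻⁴ × 630 = 0.07560 m
A total: 0.13293 m
B 0–200 m: 1.8×10⁻⁴ × 0.92 × 200 = 0.03312 m
B 0.11 × 560 × 1.1×10⁻⁴ = 0.006776 m
B total: 0.039896 m
Ratio: 0.13293 / 0.039896 ≈ 3.332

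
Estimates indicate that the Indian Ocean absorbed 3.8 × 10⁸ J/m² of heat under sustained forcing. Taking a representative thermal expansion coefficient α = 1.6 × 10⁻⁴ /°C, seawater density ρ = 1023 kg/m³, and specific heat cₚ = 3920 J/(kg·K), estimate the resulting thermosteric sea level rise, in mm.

Δh ≈ 15.2 mm

Δh = αQ/(ρcₚ) = 1.6×10⁻⁴ × 3.8×10⁸ / (1023 × 3920) ≈ 0.015161 m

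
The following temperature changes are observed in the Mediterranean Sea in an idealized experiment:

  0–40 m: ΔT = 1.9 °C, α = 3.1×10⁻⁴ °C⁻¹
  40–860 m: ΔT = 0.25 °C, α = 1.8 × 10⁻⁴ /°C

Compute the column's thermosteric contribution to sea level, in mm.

60.5 mm of thermosteric rise

0–40 m: 3.1×10⁻⁴ × 40 × 1.9 = 0.02356 m
Layer 2: 820 × 0.25 × 1.8×10⁻⁴ = 0.03690 m
Δh = 0.02356 + 0.03690 = 0.06046 m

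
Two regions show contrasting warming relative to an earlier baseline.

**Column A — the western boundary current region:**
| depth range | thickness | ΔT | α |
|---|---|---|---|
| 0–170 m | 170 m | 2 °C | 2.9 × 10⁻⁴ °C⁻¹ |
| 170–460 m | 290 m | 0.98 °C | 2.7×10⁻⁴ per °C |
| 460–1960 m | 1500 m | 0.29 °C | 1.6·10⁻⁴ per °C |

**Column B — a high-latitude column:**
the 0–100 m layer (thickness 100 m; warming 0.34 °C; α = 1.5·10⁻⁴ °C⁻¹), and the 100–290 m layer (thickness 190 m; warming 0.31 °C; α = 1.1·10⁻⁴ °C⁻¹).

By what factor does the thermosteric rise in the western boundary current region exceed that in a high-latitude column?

21

A 2.9×10⁻⁴ × 2 × 170 = 0.09860 m
A 170–460 m: 0.98 × 290 × 2.7×10⁻⁴ = 0.076734 m
A 460–1960 m: 0.29 × 1.6×10⁻⁴ × 1500 = 0.06960 m
A total: 0.244934 m
B Layer 1: 100 × 0.34 × 1.5×10⁻⁴ = 0.00510 m
B 100–290 m: 190 × 1.1×10⁻⁴ × 0.31 = 0.006479 m
B total: 0.011579 m
Ratio: 0.244934 / 0.011579 ≈ 21.15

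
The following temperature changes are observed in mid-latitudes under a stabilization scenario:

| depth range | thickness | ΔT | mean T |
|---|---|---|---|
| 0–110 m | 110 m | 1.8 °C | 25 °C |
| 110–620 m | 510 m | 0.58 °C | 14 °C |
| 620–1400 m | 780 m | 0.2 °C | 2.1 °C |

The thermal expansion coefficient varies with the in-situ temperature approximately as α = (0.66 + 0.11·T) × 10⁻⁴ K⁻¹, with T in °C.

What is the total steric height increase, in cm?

Δh ≈ 15 cm

Layer 1: α = (0.66 + 0.11×25)×10⁻⁴ = 3.41×10⁻⁴ K⁻¹
Layer 2: α = (0.66 + 0.11×14)×10⁻⁴ = 2.2×10⁻⁴ K⁻¹
Layer 3: α = (0.66 + 0.11×2.1)×10⁻⁴ = 0.891×10⁻⁴ K⁻¹
0–110 m: 1.8 × 3.41×10⁻⁴ × 110 = 0.067518 m
Layer 2: 0.58 × 510 × 2.2×10⁻⁴ = 0.065076 m
620–1400 m: 0.891×10⁻⁴ × 0.2 × 780 = 0.0138996 m
Δh = 0.067518 + 0.065076 + 0.0138996 = 0.1464936 m ≈ 15 cm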